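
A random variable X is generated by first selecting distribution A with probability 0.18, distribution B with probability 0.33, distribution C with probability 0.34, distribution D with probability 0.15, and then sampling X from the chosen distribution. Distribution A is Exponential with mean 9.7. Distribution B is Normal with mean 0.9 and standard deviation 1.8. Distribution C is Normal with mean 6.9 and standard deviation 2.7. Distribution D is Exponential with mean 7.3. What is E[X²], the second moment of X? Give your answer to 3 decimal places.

69.862

For each component E[X²] = Var + (mean)², giving A: 188.18; B: 4.05; C: 54.9; D: 106.58.
Overall E[X²] = 0.18·188.18 + 0.33·4.05 + 0.34·54.9 + 0.15·106.58 = 69.8619.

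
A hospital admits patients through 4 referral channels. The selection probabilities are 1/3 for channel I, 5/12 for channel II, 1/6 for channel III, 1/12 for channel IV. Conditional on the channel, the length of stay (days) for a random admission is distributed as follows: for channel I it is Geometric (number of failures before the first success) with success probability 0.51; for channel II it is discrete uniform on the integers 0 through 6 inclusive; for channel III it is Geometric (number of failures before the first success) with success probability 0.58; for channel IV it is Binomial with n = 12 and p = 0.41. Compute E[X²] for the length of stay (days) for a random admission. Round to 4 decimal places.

For each component E[X²] = Var + (mean)², giving I: 2.807; II: 13; III: 1.77289; IV: 27.1092.
Overall E[X²] = 0.333333·2.807 + 0.416667·13 + 0.166667·1.77289 + 0.0833333·27.1092 = 8.90691.

8.9069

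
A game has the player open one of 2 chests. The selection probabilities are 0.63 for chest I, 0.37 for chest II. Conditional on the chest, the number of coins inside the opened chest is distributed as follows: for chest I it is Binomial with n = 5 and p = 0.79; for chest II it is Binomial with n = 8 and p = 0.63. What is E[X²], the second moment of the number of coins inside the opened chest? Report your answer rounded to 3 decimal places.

20.441

For each component E[X²] = Var + (mean)², giving I: 16.432; II: 27.2664.
Overall E[X²] = 0.63·16.432 + 0.37·27.2664 = 20.4407.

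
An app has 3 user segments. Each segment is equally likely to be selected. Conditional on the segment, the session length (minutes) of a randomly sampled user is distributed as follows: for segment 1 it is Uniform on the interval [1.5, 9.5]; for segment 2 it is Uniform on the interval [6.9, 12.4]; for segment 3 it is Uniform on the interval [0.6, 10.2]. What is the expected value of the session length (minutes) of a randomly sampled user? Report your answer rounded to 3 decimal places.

6.850

Component means — 1: 5.5; 2: 9.65; 3: 5.4.
E[X] = 0.333333·5.5 + 0.333333·9.65 + 0.333333·5.4 = 6.85.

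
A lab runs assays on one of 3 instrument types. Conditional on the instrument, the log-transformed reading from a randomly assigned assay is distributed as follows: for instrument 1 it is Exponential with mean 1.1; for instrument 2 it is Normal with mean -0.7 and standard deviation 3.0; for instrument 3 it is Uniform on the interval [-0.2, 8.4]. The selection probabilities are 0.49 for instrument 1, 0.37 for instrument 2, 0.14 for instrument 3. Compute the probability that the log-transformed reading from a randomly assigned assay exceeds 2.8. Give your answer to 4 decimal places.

Conditional on each instrument, P(X > 2.8): 1: 0.0784374; 2: 0.121673; 3: 0.651163.
By total probability, P(X > 2.8) = 0.49·0.0784374 + 0.37·0.121673 + 0.14·0.651163 = 0.174616.

0.1746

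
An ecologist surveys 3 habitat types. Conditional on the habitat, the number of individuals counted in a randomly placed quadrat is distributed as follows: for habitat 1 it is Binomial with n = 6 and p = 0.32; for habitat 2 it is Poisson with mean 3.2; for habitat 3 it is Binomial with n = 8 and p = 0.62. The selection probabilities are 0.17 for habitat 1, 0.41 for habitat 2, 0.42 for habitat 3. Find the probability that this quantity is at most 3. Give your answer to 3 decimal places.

0.463

Conditional on each habitat, P(X ≤ 3): 1: 0.912507; 2: 0.60252; 3: 0.144267.
By total probability, P(X ≤ 3) = 0.17·0.912507 + 0.41·0.60252 + 0.42·0.144267 = 0.462752.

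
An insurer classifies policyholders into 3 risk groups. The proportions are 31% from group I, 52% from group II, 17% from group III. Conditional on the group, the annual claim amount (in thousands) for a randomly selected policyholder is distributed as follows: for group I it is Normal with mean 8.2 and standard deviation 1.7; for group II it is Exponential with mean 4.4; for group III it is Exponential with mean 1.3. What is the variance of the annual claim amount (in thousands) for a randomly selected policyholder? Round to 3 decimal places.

Per component, I: μ=8.2, E[X²]=70.13; II: μ=4.4, E[X²]=38.72; III: μ=1.3, E[X²]=3.38.
E[X] = 0.31·8.2 + 0.52·4.4 + 0.17·1.3 = 5.051.
E[X²] = 0.31·70.13 + 0.52·38.72 + 0.17·3.38 = 42.4493.
Var(X) = E[X²] − (E[X])² = 42.4493 − 25.5126 = 16.9367.

16.937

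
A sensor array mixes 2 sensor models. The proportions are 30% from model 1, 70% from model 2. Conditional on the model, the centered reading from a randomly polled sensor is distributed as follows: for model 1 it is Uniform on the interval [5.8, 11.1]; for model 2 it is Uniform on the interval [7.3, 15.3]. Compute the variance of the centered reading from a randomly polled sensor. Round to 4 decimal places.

Per component, 1: μ=8.45, E[X²]=73.7433; 2: μ=11.3, E[X²]=133.023.
E[X] = 0.3·8.45 + 0.7·11.3 = 10.445.
E[X²] = 0.3·73.7433 + 0.7·133.023 = 115.239.
Var(X) = E[X²] − (E[X])² = 115.239 − 109.098 = 6.14131.

6.1413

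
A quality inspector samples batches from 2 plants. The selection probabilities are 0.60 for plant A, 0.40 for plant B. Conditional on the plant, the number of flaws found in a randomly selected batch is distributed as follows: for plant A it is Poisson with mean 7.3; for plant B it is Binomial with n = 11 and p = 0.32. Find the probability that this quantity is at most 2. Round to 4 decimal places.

0.1197

Conditional on each plant, P(X ≤ 2): A: 0.0236067; B: 0.263867.
By total probability, P(X ≤ 2) = 0.6·0.0236067 + 0.4·0.263867 = 0.119711.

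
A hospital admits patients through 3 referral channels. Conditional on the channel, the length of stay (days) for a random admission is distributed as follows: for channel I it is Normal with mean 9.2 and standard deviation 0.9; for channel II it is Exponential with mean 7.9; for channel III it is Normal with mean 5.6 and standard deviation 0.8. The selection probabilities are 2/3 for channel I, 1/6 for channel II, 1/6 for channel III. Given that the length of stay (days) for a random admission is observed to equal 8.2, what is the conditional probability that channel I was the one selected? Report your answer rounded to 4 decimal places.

0.9528

Likelihoods f(8.2 | ·): I: 0.239103; II: 0.0448318; III: 0.00253631.
Posterior ∝ prior × likelihood. Numerator for I: 0.666667·0.239103 = 0.159402.
Normalizing constant: 0.666667·0.239103 + 0.166667·0.0448318 + 0.166667·0.00253631 = 0.167297.
P(I | observation) = 0.159402 / 0.167297 = 0.95281.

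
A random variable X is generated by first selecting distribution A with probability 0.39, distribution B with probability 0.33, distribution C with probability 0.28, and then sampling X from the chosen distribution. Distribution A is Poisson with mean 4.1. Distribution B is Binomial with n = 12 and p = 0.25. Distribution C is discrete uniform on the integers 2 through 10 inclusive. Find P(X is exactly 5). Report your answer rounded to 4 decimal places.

0.1276

Conditional on each component, P(X = 5): A: 0.160004; B: 0.103241; C: 0.111111.
By total probability, P(X = 5) = 0.39·0.160004 + 0.33·0.103241 + 0.28·0.111111 = 0.127582.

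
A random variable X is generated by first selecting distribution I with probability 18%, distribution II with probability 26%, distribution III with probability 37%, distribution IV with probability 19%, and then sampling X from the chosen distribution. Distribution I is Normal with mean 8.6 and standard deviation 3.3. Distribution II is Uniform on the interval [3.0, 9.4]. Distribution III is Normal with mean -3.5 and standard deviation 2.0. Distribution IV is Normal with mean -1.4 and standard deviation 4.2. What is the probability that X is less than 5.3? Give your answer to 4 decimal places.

Conditional on each component, P(X < 5.3): I: 0.158655; II: 0.359375; III: 0.999995; IV: 0.94467.
By total probability, P(X < 5.3) = 0.18·0.158655 + 0.26·0.359375 + 0.37·0.999995 + 0.19·0.94467 = 0.671481.

0.6715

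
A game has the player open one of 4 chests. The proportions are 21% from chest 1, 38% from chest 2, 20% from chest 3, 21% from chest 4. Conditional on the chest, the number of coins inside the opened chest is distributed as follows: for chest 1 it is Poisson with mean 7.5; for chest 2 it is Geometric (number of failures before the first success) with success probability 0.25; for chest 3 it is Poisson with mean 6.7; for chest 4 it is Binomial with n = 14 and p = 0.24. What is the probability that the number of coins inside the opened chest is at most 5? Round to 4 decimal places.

0.6213

Conditional on each chest, P(X ≤ 5): 1: 0.241436; 2: 0.822021; 3: 0.340649; 4: 0.905123.
By total probability, P(X ≤ 5) = 0.21·0.241436 + 0.38·0.822021 + 0.2·0.340649 + 0.21·0.905123 = 0.621276.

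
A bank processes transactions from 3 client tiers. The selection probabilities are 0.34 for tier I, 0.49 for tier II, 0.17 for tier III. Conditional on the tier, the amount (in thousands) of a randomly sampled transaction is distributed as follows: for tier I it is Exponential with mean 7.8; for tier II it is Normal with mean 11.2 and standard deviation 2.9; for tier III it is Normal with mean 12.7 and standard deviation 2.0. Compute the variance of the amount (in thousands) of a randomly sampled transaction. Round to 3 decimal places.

28.988

Per component, I: μ=7.8, E[X²]=121.68; II: μ=11.2, E[X²]=133.85; III: μ=12.7, E[X²]=165.29.
E[X] = 0.34·7.8 + 0.49·11.2 + 0.17·12.7 = 10.299.
E[X²] = 0.34·121.68 + 0.49·133.85 + 0.17·165.29 = 135.057.
Var(X) = E[X²] − (E[X])² = 135.057 − 106.069 = 28.9876.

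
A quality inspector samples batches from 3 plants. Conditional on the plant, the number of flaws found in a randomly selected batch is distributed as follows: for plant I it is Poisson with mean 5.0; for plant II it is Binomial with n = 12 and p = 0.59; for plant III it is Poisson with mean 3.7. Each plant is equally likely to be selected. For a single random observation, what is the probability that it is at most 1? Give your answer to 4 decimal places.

0.0523

Conditional on each plant, P(X ≤ 1): I: 0.0404277; II: 0.000412196; III: 0.116201.
By total probability, P(X ≤ 1) = 0.333333·0.0404277 + 0.333333·0.000412196 + 0.333333·0.116201 = 0.0523468.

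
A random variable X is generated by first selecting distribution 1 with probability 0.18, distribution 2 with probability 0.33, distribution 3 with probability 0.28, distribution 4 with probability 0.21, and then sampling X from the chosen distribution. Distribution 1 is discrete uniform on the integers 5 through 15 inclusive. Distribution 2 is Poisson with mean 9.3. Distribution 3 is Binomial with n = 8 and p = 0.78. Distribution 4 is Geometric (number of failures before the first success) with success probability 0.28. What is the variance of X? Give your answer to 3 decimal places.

Per component, 1: μ=10, E[X²]=110; 2: μ=9.3, E[X²]=95.79; 3: μ=6.24, E[X²]=40.3104; 4: μ=2.57143, E[X²]=15.7959.
E[X] = 0.18·10 + 0.33·9.3 + 0.28·6.24 + 0.21·2.57143 = 7.1562.
E[X²] = 0.18·110 + 0.33·95.79 + 0.28·40.3104 + 0.21·15.7959 = 66.0148.
Var(X) = E[X²] − (E[X])² = 66.0148 − 51.2112 = 14.8036.

14.804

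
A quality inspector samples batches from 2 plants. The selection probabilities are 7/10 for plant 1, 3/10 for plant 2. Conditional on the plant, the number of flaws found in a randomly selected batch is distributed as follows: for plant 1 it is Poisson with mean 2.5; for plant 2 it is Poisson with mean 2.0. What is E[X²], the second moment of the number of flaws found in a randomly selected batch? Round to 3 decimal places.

7.925

For each component E[X²] = Var + (mean)², giving 1: 8.75; 2: 6.
Overall E[X²] = 0.7·8.75 + 0.3·6 = 7.925.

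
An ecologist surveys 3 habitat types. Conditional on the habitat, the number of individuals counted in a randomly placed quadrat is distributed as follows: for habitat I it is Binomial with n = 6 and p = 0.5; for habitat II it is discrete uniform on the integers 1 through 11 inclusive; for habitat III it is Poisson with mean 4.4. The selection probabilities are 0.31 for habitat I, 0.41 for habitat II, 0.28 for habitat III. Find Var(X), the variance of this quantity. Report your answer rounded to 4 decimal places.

7.4049

Per component, I: μ=3, E[X²]=10.5; II: μ=6, E[X²]=46; III: μ=4.4, E[X²]=23.76.
E[X] = 0.31·3 + 0.41·6 + 0.28·4.4 = 4.622.
E[X²] = 0.31·10.5 + 0.41·46 + 0.28·23.76 = 28.7678.
Var(X) = E[X²] − (E[X])² = 28.7678 − 21.3629 = 7.40492.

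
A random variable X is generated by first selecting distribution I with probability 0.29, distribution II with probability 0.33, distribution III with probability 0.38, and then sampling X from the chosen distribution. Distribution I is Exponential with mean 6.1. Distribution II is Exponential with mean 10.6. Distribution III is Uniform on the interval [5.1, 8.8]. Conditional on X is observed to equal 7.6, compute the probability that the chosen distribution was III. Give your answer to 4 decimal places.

Likelihoods f(7.6 | ·): I: 0.0471609; II: 0.0460589; III: 0.27027.
Posterior ∝ prior × likelihood. Numerator for III: 0.38·0.27027 = 0.102703.
Normalizing constant: 0.29·0.0471609 + 0.33·0.0460589 + 0.38·0.27027 = 0.131579.
P(III | observation) = 0.102703 / 0.131579 = 0.780542.

0.7805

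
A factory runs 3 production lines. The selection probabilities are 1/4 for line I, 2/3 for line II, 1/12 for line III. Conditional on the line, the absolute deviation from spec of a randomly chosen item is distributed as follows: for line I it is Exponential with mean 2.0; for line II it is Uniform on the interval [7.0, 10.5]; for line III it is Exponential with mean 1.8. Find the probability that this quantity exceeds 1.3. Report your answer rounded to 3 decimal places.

0.838

Conditional on each line, P(X > 1.3): I: 0.522046; II: 1; III: 0.485672.
By total probability, P(X > 1.3) = 0.25·0.522046 + 0.666667·1 + 0.0833333·0.485672 = 0.837651.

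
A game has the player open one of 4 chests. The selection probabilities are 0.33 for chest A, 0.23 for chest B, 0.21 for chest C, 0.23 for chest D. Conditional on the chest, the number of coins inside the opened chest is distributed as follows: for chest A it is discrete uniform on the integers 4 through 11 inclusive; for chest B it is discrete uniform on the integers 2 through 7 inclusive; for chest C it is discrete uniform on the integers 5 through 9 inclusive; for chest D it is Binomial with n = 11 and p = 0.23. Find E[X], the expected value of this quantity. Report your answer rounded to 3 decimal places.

5.562

Component means — A: 7.5; B: 4.5; C: 7; D: 2.53.
E[X] = 0.33·7.5 + 0.23·4.5 + 0.21·7 + 0.23·2.53 = 5.5619.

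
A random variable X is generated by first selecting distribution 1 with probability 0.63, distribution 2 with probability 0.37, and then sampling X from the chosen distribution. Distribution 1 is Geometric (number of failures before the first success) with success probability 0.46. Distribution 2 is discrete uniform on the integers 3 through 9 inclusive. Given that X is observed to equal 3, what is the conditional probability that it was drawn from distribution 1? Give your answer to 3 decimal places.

Likelihoods P(X=3 | ·): 1: 0.0724334; 2: 0.142857.
Posterior ∝ prior × likelihood. Numerator for 1: 0.63·0.0724334 = 0.0456331.
Normalizing constant: 0.63·0.0724334 + 0.37·0.142857 = 0.0984902.
P(1 | observation) = 0.0456331 / 0.0984902 = 0.463326.

0.463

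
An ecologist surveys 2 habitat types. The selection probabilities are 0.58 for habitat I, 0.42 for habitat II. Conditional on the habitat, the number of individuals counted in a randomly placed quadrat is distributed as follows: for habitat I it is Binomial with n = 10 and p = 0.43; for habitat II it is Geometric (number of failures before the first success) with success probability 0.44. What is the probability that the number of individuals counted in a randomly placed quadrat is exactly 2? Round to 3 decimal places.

Conditional on each habitat, P(X = 2): I: 0.0927146; II: 0.137984.
By total probability, P(X = 2) = 0.58·0.0927146 + 0.42·0.137984 = 0.111728.

0.112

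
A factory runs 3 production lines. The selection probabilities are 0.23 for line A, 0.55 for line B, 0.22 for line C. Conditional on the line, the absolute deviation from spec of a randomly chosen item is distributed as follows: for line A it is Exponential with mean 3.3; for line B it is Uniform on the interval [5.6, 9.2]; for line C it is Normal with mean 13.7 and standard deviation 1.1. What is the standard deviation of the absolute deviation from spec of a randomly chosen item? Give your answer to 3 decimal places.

Per component, A: μ=3.3, E[X²]=21.78; B: μ=7.4, E[X²]=55.84; C: μ=13.7, E[X²]=188.9.
E[X] = 0.23·3.3 + 0.55·7.4 + 0.22·13.7 = 7.843.
E[X²] = 0.23·21.78 + 0.55·55.84 + 0.22·188.9 = 77.2794.
Var(X) = E[X²] − (E[X])² = 77.2794 − 61.5126 = 15.7668.
SD(X) = √15.7668 = 3.97074.

3.971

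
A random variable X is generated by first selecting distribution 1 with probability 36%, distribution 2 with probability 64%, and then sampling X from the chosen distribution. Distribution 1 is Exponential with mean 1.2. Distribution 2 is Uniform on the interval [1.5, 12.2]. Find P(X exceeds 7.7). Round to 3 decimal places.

Conditional on each component, P(X > 7.7): 1: 0.00163409; 2: 0.420561.
By total probability, P(X > 7.7) = 0.36·0.00163409 + 0.64·0.420561 = 0.269747.

0.270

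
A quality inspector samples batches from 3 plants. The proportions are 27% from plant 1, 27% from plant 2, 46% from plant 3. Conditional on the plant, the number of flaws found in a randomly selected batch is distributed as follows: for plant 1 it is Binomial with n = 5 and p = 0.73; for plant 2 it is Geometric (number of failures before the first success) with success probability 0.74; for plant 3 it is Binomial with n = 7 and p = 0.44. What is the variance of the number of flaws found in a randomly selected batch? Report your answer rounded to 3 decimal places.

Per component, 1: μ=3.65, E[X²]=14.308; 2: μ=0.351351, E[X²]=0.598247; 3: μ=3.08, E[X²]=11.2112.
E[X] = 0.27·3.65 + 0.27·0.351351 + 0.46·3.08 = 2.49716.
E[X²] = 0.27·14.308 + 0.27·0.598247 + 0.46·11.2112 = 9.18184.
Var(X) = E[X²] − (E[X])² = 9.18184 − 6.23583 = 2.94601.

2.946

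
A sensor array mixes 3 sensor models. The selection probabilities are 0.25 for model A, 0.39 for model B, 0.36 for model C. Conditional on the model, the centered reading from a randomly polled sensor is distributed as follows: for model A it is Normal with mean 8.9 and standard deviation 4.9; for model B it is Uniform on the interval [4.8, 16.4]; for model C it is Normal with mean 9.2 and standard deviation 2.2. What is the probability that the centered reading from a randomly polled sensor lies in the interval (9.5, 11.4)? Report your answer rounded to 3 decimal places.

Conditional on each model, P(9.5 < X < 11.4): A: 0.146317; B: 0.163793; C: 0.287112.
By total probability, P(9.5 < X < 11.4) = 0.25·0.146317 + 0.39·0.163793 + 0.36·0.287112 = 0.203819.

0.204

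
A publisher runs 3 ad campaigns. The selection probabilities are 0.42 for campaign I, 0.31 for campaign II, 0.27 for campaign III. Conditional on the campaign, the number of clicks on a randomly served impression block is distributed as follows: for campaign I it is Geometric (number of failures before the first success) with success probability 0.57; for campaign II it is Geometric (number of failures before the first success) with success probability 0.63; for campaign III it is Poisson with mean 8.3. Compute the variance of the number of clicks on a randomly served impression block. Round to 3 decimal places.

Per component, I: μ=0.754386, E[X²]=1.89258; II: μ=0.587302, E[X²]=1.27715; III: μ=8.3, E[X²]=77.19.
E[X] = 0.42·0.754386 + 0.31·0.587302 + 0.27·8.3 = 2.73991.
E[X²] = 0.42·1.89258 + 0.31·1.27715 + 0.27·77.19 = 22.0321.
Var(X) = E[X²] − (E[X])² = 22.0321 − 7.50708 = 14.525.

14.525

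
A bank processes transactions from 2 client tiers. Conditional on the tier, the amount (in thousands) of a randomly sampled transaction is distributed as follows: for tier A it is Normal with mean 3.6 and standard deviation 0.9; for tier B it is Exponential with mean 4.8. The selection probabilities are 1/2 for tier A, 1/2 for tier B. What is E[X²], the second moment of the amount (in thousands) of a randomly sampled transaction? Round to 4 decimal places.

For each component E[X²] = Var + (mean)², giving A: 13.77; B: 46.08.
Overall E[X²] = 0.5·13.77 + 0.5·46.08 = 29.925.

29.9250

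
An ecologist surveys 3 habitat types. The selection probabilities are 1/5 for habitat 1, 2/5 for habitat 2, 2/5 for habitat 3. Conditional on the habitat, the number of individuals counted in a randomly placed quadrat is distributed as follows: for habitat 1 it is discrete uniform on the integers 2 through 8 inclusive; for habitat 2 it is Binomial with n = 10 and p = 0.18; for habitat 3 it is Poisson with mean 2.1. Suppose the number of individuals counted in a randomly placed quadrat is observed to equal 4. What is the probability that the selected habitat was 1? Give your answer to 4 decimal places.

Likelihoods P(X=4 | ·): 1: 0.142857; 2: 0.0670181; 3: 0.099231.
Posterior ∝ prior × likelihood. Numerator for 1: 0.2·0.142857 = 0.0285714.
Normalizing constant: 0.2·0.142857 + 0.4·0.0670181 + 0.4·0.099231 = 0.0950711.
P(1 | observation) = 0.0285714 / 0.0950711 = 0.300527.

0.3005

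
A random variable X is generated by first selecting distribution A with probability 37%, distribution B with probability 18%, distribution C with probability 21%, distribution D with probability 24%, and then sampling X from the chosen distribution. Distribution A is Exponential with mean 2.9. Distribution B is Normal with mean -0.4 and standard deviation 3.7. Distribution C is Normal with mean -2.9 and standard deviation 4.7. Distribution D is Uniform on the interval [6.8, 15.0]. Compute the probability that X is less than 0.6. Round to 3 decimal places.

0.340

Conditional on each component, P(X < 0.6): A: 0.186896; B: 0.606524; C: 0.771768; D: 0.
By total probability, P(X < 0.6) = 0.37·0.186896 + 0.18·0.606524 + 0.21·0.771768 + 0.24·0 = 0.340397.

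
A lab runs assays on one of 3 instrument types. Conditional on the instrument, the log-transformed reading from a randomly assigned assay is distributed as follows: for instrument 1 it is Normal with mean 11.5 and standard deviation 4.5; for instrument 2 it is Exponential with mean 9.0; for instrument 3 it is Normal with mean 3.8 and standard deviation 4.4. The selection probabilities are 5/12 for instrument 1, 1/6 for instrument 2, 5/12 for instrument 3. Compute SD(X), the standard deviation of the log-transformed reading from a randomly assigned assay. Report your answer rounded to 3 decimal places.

Per component, 1: μ=11.5, E[X²]=152.5; 2: μ=9, E[X²]=162; 3: μ=3.8, E[X²]=33.8.
E[X] = 0.416667·11.5 + 0.166667·9 + 0.416667·3.8 = 7.875.
E[X²] = 0.416667·152.5 + 0.166667·162 + 0.416667·33.8 = 104.625.
Var(X) = E[X²] − (E[X])² = 104.625 − 62.0156 = 42.6094.
SD(X) = √42.6094 = 6.52759.

6.528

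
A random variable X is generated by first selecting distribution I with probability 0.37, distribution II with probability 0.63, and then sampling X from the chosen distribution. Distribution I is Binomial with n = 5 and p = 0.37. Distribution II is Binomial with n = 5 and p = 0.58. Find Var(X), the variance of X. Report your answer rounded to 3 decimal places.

Per component, I: μ=1.85, E[X²]=4.588; II: μ=2.9, E[X²]=9.628.
E[X] = 0.37·1.85 + 0.63·2.9 = 2.5115.
E[X²] = 0.37·4.588 + 0.63·9.628 = 7.7632.
Var(X) = E[X²] − (E[X])² = 7.7632 − 6.30763 = 1.45557.

1.456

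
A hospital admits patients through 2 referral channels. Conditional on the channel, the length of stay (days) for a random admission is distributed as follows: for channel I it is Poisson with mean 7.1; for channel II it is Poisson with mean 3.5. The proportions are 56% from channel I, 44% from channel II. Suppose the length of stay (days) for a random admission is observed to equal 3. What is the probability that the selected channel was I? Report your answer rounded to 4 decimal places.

0.2250

Likelihoods P(X=3 | ·): I: 0.049219; II: 0.215785.
Posterior ∝ prior × likelihood. Numerator for I: 0.56·0.049219 = 0.0275627.
Normalizing constant: 0.56·0.049219 + 0.44·0.215785 = 0.122508.
P(I | observation) = 0.0275627 / 0.122508 = 0.224986.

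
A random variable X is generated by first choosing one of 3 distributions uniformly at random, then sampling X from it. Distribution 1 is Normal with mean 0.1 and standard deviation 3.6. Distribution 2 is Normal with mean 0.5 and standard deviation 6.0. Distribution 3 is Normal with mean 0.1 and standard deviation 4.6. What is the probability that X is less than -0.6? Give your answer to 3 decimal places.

Conditional on each component, P(X < -0.6): 1: 0.422914; 2: 0.427268; 3: 0.439525.
By total probability, P(X < -0.6) = 0.333333·0.422914 + 0.333333·0.427268 + 0.333333·0.439525 = 0.429902.

0.430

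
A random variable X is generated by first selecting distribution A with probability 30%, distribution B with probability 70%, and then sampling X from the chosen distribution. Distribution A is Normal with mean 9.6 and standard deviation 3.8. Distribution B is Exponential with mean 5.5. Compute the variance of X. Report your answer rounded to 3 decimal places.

29.037

Per component, A: μ=9.6, E[X²]=106.6; B: μ=5.5, E[X²]=60.5.
E[X] = 0.3·9.6 + 0.7·5.5 = 6.73.
E[X²] = 0.3·106.6 + 0.7·60.5 = 74.33.
Var(X) = E[X²] − (E[X])² = 74.33 − 45.2929 = 29.0371.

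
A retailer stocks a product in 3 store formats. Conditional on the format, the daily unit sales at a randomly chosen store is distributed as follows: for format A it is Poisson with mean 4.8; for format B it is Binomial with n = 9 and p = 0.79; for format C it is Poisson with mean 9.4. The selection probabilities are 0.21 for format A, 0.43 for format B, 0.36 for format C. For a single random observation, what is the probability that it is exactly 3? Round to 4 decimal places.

Conditional on each format, P(X = 3): A: 0.151691; B: 0.00355203; C: 0.0114515.
By total probability, P(X = 3) = 0.21·0.151691 + 0.43·0.00355203 + 0.36·0.0114515 = 0.037505.

0.0375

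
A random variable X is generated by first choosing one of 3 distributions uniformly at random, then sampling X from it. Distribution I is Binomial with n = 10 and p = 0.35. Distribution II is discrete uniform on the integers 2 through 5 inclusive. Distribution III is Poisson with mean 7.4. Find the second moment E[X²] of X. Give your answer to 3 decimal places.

For each component E[X²] = Var + (mean)², giving I: 14.525; II: 13.5; III: 62.16.
Overall E[X²] = 0.333333·14.525 + 0.333333·13.5 + 0.333333·62.16 = 30.0617.

30.062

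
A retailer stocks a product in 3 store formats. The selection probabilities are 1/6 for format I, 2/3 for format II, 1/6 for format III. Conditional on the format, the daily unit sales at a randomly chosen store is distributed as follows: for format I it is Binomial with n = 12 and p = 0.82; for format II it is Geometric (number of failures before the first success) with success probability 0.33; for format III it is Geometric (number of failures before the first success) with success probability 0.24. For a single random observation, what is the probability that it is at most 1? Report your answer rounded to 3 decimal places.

0.438

Conditional on each format, P(X ≤ 1): I: 6.43969e-08; II: 0.5511; III: 0.4224.
By total probability, P(X ≤ 1) = 0.166667·6.43969e-08 + 0.666667·0.5511 + 0.166667·0.4224 = 0.4378.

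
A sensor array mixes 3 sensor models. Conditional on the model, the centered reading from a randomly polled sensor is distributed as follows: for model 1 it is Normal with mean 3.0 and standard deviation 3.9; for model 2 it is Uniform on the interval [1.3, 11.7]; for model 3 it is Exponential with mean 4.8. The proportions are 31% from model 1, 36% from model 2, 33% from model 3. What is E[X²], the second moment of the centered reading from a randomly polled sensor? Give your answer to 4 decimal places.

For each component E[X²] = Var + (mean)², giving 1: 24.21; 2: 51.2633; 3: 46.08.
Overall E[X²] = 0.31·24.21 + 0.36·51.2633 + 0.33·46.08 = 41.1663.

41.1663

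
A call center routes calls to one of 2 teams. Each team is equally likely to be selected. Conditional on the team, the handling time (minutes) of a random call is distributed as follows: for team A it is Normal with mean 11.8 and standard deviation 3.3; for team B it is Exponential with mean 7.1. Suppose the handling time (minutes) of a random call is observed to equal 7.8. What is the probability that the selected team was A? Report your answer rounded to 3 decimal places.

0.553

Likelihoods f(7.8 | ·): A: 0.0579903; B: 0.0469493.
Posterior ∝ prior × likelihood. Numerator for A: 0.5·0.0579903 = 0.0289951.
Normalizing constant: 0.5·0.0579903 + 0.5·0.0469493 = 0.0524698.
P(A | observation) = 0.0289951 / 0.0524698 = 0.552606.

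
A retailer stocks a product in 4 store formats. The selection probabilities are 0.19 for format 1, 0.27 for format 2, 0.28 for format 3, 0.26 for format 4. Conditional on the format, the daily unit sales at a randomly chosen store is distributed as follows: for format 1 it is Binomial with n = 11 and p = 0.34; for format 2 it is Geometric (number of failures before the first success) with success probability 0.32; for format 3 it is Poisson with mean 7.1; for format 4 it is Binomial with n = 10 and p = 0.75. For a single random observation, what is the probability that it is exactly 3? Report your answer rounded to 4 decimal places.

0.0861

Conditional on each format, P(X = 3): 1: 0.233492; 2: 0.100618; 3: 0.049219; 4: 0.0030899.
By total probability, P(X = 3) = 0.19·0.233492 + 0.27·0.100618 + 0.28·0.049219 + 0.26·0.0030899 = 0.0861151.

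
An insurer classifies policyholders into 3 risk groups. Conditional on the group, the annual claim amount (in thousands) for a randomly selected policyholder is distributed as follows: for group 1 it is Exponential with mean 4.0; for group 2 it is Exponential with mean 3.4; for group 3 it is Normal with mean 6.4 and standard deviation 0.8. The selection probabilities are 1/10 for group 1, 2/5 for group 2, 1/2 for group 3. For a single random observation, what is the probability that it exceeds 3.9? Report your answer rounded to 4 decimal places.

0.6643

Conditional on each group, P(X > 3.9): 1: 0.377192; 2: 0.317569; 3: 0.999111.
By total probability, P(X > 3.9) = 0.1·0.377192 + 0.4·0.317569 + 0.5·0.999111 = 0.664302.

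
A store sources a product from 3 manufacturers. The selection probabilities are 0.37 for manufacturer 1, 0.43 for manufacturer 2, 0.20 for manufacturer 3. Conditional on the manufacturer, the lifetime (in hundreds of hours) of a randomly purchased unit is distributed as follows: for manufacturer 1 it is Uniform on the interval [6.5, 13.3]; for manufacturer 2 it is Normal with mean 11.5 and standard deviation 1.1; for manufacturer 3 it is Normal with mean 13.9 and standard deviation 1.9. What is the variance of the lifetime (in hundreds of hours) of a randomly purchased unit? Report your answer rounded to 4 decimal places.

4.7547

Per component, 1: μ=9.9, E[X²]=101.863; 2: μ=11.5, E[X²]=133.46; 3: μ=13.9, E[X²]=196.82.
E[X] = 0.37·9.9 + 0.43·11.5 + 0.2·13.9 = 11.388.
E[X²] = 0.37·101.863 + 0.43·133.46 + 0.2·196.82 = 134.441.
Var(X) = E[X²] − (E[X])² = 134.441 − 129.687 = 4.75469.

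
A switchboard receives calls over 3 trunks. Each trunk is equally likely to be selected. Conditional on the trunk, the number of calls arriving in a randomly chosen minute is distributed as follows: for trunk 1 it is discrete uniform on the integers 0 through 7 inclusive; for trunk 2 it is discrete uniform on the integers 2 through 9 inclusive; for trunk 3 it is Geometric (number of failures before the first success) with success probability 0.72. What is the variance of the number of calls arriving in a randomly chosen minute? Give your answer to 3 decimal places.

8.103

Per component, 1: μ=3.5, E[X²]=17.5; 2: μ=5.5, E[X²]=35.5; 3: μ=0.388889, E[X²]=0.691358.
E[X] = 0.333333·3.5 + 0.333333·5.5 + 0.333333·0.388889 = 3.12963.
E[X²] = 0.333333·17.5 + 0.333333·35.5 + 0.333333·0.691358 = 17.8971.
Var(X) = E[X²] − (E[X])² = 17.8971 − 9.79458 = 8.10254.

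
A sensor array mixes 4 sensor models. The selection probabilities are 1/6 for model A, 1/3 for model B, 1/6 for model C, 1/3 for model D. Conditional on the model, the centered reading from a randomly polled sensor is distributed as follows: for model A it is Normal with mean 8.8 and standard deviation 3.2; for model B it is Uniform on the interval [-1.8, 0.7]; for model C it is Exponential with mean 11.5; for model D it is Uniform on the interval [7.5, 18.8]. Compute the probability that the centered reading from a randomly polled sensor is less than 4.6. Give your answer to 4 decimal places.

0.4041

Conditional on each model, P(X < 4.6): A: 0.0946757; B: 1; C: 0.32968; D: 0.
By total probability, P(X < 4.6) = 0.166667·0.0946757 + 0.333333·1 + 0.166667·0.32968 + 0.333333·0 = 0.404059.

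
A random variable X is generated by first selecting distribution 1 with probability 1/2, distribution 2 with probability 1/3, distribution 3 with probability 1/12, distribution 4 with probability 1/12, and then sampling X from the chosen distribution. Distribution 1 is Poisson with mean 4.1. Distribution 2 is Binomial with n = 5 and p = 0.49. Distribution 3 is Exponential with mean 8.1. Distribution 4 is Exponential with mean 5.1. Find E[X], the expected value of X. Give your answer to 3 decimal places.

3.967

Component means — 1: 4.1; 2: 2.45; 3: 8.1; 4: 5.1.
E[X] = 0.5·4.1 + 0.333333·2.45 + 0.0833333·8.1 + 0.0833333·5.1 = 3.96667.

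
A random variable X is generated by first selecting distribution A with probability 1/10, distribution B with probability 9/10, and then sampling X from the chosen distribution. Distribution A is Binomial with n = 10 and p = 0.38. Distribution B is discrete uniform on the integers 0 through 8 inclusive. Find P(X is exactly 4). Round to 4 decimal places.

0.1249

Conditional on each component, P(X = 4): A: 0.248716; B: 0.111111.
By total probability, P(X = 4) = 0.1·0.248716 + 0.9·0.111111 = 0.124872.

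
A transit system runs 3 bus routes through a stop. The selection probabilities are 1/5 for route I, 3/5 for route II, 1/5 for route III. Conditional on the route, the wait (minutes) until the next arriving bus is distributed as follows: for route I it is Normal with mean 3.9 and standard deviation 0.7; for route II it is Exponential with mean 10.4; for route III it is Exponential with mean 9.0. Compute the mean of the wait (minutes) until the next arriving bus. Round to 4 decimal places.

8.8200

Component means — I: 3.9; II: 10.4; III: 9.
E[X] = 0.2·3.9 + 0.6·10.4 + 0.2·9 = 8.82.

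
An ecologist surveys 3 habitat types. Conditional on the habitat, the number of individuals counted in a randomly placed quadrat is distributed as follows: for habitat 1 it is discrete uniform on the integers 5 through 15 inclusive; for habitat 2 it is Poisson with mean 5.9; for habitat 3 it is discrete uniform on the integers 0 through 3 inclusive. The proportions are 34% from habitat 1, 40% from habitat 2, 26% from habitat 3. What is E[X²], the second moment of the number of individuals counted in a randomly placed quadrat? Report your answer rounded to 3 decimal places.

For each component E[X²] = Var + (mean)², giving 1: 110; 2: 40.71; 3: 3.5.
Overall E[X²] = 0.34·110 + 0.4·40.71 + 0.26·3.5 = 54.594.

54.594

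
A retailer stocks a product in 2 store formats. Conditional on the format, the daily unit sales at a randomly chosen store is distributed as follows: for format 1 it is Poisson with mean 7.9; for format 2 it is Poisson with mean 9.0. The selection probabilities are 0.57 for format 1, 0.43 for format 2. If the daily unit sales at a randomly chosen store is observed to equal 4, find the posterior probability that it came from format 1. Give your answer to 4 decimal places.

Likelihoods P(X=4 | ·): 1: 0.0601687; 2: 0.0337372.
Posterior ∝ prior × likelihood. Numerator for 1: 0.57·0.0601687 = 0.0342962.
Normalizing constant: 0.57·0.0601687 + 0.43·0.0337372 = 0.0488031.
P(1 | observation) = 0.0342962 / 0.0488031 = 0.702745.

0.7027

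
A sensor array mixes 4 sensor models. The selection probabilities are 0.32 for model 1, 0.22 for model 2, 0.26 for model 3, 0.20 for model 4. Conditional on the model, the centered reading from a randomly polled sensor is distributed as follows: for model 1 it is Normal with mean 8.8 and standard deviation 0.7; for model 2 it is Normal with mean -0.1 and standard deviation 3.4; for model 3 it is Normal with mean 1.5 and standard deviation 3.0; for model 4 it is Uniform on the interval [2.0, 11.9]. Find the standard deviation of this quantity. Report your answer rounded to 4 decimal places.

Per component, 1: μ=8.8, E[X²]=77.93; 2: μ=-0.1, E[X²]=11.57; 3: μ=1.5, E[X²]=11.25; 4: μ=6.95, E[X²]=56.47.
E[X] = 0.32·8.8 + 0.22·-0.1 + 0.26·1.5 + 0.2·6.95 = 4.574.
E[X²] = 0.32·77.93 + 0.22·11.57 + 0.26·11.25 + 0.2·56.47 = 41.702.
Var(X) = E[X²] − (E[X])² = 41.702 − 20.9215 = 20.7805.
SD(X) = √20.7805 = 4.55857.

4.5586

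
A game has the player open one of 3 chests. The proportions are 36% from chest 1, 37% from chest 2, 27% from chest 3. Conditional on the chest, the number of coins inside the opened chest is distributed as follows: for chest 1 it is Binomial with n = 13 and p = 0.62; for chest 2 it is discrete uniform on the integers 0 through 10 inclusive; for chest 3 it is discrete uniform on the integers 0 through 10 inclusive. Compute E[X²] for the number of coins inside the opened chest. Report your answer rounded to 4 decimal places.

For each component E[X²] = Var + (mean)², giving 1: 68.0264; 2: 35; 3: 35.
Overall E[X²] = 0.36·68.0264 + 0.37·35 + 0.27·35 = 46.8895.

46.8895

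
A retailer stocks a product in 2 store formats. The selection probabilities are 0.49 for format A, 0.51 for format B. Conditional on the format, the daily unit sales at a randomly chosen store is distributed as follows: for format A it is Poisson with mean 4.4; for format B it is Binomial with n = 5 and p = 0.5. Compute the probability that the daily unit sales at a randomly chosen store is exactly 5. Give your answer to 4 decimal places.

Conditional on each format, P(X = 5): A: 0.168728; B: 0.03125.
By total probability, P(X = 5) = 0.49·0.168728 + 0.51·0.03125 = 0.0986141.

0.0986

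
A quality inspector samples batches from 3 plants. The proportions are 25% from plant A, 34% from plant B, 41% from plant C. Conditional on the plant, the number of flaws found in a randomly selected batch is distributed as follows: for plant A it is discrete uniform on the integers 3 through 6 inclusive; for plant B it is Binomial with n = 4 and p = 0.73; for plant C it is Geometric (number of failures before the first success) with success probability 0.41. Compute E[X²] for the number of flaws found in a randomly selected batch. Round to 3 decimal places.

10.830

For each component E[X²] = Var + (mean)², giving A: 21.5; B: 9.3148; C: 5.58061.
Overall E[X²] = 0.25·21.5 + 0.34·9.3148 + 0.41·5.58061 = 10.8301.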